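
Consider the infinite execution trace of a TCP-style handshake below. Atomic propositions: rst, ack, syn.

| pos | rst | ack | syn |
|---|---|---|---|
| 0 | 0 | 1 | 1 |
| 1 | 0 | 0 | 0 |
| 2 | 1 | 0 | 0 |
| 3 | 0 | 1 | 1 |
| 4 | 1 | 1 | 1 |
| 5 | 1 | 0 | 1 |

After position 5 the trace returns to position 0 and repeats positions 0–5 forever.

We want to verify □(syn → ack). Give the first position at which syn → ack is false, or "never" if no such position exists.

5

Check syn → ack at each position in order: 0 ✓, 1 ✓, 2 ✓, 3 ✓, 4 ✓.
At position 5 the labels are {rst, syn}, so syn → ack is false there. This is the first violation.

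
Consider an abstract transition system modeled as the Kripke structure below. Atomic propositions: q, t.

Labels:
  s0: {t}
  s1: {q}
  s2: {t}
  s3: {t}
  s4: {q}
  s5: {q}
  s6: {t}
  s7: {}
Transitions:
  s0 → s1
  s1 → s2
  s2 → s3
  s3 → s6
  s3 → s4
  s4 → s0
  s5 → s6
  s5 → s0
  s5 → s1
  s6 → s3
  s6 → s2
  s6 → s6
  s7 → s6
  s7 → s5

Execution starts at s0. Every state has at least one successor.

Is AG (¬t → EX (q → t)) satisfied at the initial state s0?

States satisfying ¬t → EX (q → t): {s0, s1, s2, s3, s4, s5, s6, s7}.
States satisfying AG (¬t → EX (q → t)): {s0, s1, s2, s3, s4, s5, s6, s7}.
Every state reachable from s0 satisfies ¬t → EX (q → t).
s0 ∈ Sat(AG (¬t → EX (q → t))).

Yes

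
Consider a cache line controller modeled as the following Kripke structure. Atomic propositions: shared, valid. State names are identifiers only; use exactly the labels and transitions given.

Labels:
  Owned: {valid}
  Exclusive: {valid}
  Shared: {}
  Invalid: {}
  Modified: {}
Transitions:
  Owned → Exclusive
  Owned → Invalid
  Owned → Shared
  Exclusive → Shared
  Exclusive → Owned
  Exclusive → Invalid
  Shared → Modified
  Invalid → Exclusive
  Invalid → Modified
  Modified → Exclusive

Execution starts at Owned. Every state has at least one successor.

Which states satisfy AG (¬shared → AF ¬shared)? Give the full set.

{Owned, Exclusive, Shared, Invalid, Modified}

States satisfying ¬shared → AF ¬shared: {Owned, Exclusive, Shared, Invalid, Modified}.
States satisfying AG (¬shared → AF ¬shared): {Owned, Exclusive, Shared, Invalid, Modified}.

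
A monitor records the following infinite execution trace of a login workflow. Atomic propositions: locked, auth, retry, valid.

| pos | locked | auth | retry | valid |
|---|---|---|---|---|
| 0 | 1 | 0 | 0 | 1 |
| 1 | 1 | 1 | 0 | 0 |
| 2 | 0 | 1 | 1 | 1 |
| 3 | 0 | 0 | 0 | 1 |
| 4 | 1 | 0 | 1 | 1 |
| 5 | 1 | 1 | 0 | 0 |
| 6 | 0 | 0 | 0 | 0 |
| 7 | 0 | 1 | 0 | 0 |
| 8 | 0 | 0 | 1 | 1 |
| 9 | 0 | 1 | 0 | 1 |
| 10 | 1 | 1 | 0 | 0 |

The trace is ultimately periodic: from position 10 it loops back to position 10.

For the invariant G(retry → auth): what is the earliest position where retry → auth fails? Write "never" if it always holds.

Check retry → auth at each position in order: 0 ✓, 1 ✓, 2 ✓, 3 ✓.
At position 4 the labels are {locked, retry, valid}, so retry → auth is false there. This is the first violation.

4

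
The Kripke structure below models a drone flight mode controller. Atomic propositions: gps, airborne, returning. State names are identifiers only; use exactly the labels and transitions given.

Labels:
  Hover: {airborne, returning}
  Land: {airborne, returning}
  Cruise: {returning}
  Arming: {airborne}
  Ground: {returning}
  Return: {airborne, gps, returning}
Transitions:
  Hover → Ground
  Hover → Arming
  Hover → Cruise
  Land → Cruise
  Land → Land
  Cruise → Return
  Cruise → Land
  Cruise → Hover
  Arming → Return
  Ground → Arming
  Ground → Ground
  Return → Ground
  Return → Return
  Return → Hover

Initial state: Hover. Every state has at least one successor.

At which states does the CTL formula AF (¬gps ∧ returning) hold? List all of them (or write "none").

{Hover, Land, Cruise, Ground}

States satisfying ¬gps ∧ returning: {Hover, Land, Cruise, Ground}.
States satisfying AF (¬gps ∧ returning): {Hover, Land, Cruise, Ground}.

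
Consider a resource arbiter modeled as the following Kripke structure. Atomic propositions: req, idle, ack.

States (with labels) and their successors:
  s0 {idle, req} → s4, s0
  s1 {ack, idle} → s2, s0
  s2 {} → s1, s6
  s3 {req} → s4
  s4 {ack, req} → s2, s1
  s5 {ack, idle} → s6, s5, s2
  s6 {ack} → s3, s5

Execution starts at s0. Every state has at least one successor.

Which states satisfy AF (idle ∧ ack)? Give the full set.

{s1, s5}

States satisfying idle ∧ ack: {s1, s5}.
States satisfying AF (idle ∧ ack): {s1, s5}.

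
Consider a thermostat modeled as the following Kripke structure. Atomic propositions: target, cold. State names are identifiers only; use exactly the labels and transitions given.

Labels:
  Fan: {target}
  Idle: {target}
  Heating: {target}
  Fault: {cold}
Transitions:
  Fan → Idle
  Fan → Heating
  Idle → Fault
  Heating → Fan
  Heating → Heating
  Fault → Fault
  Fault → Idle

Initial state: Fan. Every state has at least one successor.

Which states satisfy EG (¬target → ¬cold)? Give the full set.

{Fan, Heating}

States satisfying ¬target → ¬cold: {Fan, Idle, Heating}.
States satisfying EG (¬target → ¬cold): {Fan, Heating}.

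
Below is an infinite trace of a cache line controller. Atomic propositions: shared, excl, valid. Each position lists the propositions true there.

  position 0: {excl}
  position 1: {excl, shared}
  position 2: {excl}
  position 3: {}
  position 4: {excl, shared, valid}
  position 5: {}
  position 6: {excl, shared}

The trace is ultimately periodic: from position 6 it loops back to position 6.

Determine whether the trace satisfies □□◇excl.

□◇excl holds at every position 0..6, and those are all positions ever visited, so □□◇excl holds.

Holds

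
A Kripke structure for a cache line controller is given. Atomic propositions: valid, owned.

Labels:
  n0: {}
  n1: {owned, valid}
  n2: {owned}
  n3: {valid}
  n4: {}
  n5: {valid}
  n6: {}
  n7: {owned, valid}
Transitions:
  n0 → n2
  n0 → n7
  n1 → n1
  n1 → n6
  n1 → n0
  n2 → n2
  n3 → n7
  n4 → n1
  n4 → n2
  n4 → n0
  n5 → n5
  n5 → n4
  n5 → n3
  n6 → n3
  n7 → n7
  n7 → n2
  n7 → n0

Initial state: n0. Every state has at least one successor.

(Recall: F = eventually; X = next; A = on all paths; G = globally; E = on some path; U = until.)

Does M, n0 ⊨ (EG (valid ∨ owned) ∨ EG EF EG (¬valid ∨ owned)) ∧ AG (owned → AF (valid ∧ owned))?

No

States satisfying valid ∨ owned: {n1, n2, n3, n5, n7}.
States satisfying EG (valid ∨ owned): {n1, n2, n3, n5, n7}.
States satisfying EF EG (¬valid ∨ owned): {n0, n1, n2, n3, n4, n5, n6, n7}.
States satisfying EG EF EG (¬valid ∨ owned): {n0, n1, n2, n3, n4, n5, n6, n7}.
States satisfying EG (valid ∨ owned) ∨ EG EF EG (¬valid ∨ owned): {n0, n1, n2, n3, n4, n5, n6, n7}.
States satisfying owned → AF (valid ∧ owned): {n0, n1, n3, n4, n5, n6, n7}.
States satisfying AG (owned → AF (valid ∧ owned)): ∅.
States satisfying (EG (valid ∨ owned) ∨ EG EF EG (¬valid ∨ owned)) ∧ AG (owned → AF (valid ∧ owned)): ∅.
n0 ∉ Sat((EG (valid ∨ owned) ∨ EG EF EG (¬valid ∨ owned)) ∧ AG (owned → AF (valid ∧ owned))).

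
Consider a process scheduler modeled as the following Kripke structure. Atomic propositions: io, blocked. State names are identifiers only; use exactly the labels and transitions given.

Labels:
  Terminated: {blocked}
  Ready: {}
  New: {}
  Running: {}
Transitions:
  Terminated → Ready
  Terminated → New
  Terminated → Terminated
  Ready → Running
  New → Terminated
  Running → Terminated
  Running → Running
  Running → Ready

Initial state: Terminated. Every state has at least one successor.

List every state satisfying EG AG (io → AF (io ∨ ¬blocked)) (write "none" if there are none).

{Terminated, Ready, New, Running}

States satisfying AG (io → AF (io ∨ ¬blocked)): {Terminated, Ready, New, Running}.
States satisfying EG AG (io → AF (io ∨ ¬blocked)): {Terminated, Ready, New, Running}.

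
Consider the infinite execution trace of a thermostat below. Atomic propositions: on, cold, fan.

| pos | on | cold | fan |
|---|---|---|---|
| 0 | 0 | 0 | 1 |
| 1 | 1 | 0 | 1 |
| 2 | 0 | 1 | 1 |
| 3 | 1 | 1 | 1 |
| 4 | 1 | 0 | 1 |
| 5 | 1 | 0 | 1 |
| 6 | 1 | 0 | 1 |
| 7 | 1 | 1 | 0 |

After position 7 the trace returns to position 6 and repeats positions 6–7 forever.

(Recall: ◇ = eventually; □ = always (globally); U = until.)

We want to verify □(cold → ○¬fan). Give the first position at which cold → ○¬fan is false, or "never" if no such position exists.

Check cold → ○¬fan at each position in order: 0 ✓, 1 ✓.
At position 2 the labels are {cold, fan} and the next position 3 has {cold, fan, on}, so cold → ○¬fan is false there. This is the first violation.

2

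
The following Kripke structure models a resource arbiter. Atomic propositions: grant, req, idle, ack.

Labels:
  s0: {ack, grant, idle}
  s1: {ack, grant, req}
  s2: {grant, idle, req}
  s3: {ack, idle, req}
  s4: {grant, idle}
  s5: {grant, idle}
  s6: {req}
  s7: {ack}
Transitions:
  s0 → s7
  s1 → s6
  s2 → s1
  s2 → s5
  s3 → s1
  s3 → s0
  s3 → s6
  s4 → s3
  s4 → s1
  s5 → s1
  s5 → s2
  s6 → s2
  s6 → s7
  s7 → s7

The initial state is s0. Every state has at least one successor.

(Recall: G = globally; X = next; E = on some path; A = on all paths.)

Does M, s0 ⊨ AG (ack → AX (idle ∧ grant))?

No

States satisfying ack → AX (idle ∧ grant): {s2, s4, s5, s6}.
States satisfying AG (ack → AX (idle ∧ grant)): ∅.
s0 is reachable from s0 and violates ack → AX (idle ∧ grant), so AG fails at s0.
s0 ∉ Sat(AG (ack → AX (idle ∧ grant))).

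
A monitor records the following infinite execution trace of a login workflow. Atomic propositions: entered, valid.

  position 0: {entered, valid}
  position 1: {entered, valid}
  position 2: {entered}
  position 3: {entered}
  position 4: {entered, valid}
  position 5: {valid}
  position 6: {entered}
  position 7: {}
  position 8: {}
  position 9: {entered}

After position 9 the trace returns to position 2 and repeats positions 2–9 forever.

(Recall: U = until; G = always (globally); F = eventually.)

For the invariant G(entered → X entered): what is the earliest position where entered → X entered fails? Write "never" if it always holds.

4

Check entered → X entered at each position in order: 0 ✓, 1 ✓, 2 ✓, 3 ✓.
At position 4 the labels are {entered, valid} and the next position 5 has {valid}, so entered → X entered is false there. This is the first violation.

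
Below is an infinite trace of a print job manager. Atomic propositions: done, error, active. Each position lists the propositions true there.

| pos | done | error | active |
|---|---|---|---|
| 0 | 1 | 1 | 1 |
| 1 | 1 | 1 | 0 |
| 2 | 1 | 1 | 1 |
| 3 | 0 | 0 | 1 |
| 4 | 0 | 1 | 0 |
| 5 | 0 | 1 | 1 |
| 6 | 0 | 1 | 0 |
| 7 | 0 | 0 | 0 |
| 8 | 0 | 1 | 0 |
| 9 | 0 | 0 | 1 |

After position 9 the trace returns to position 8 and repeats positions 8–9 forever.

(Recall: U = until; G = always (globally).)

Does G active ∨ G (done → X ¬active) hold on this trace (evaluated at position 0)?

active must hold at every position from 0 onward. It fails at position 1, so G active is false.
done → X ¬active must hold at every position from 0 onward. It fails at position 1, so G (done → X ¬active) is false.
Positions where done holds: 0, 1, 2.
Check X ¬active at each: 0→ok, 1→fails, 2→fails.
At position 0: G active is false; G (done → X ¬active) is false; so G active ∨ G (done → X ¬active) is false.

No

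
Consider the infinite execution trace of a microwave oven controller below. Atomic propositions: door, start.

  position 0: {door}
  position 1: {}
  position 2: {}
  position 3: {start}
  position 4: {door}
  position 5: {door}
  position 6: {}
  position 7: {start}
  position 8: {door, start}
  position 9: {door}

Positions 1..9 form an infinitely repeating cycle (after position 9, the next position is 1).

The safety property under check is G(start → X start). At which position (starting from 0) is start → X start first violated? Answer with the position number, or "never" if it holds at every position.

Check start → X start at each position in order: 0 ✓, 1 ✓, 2 ✓.
At position 3 the labels are {start} and the next position 4 has {door}, so start → X start is false there. This is the first violation.

3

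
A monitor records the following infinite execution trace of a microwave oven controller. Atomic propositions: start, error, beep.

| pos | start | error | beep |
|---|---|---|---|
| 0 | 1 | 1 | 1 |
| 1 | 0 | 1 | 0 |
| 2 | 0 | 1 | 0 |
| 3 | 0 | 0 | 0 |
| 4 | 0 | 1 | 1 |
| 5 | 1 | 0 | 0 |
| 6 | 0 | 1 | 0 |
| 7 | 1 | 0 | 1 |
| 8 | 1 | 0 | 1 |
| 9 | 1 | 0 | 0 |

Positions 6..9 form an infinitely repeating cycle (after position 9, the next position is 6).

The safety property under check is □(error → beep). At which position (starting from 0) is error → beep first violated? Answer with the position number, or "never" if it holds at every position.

Check error → beep at each position in order: 0 ✓.
At position 1 the labels are {error}, so error → beep is false there. This is the first violation.

1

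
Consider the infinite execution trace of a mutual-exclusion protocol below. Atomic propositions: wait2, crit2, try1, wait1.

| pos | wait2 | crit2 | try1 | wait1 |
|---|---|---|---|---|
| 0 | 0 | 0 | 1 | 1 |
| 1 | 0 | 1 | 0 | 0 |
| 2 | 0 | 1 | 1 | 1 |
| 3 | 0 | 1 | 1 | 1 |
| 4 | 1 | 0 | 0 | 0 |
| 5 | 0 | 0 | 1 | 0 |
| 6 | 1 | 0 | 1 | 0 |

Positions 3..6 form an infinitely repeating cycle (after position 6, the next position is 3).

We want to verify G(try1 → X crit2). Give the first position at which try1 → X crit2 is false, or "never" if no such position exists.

Check try1 → X crit2 at each position in order: 0 ✓, 1 ✓, 2 ✓.
At position 3 the labels are {crit2, try1, wait1} and the next position 4 has {wait2}, so try1 → X crit2 is false there. This is the first violation.

3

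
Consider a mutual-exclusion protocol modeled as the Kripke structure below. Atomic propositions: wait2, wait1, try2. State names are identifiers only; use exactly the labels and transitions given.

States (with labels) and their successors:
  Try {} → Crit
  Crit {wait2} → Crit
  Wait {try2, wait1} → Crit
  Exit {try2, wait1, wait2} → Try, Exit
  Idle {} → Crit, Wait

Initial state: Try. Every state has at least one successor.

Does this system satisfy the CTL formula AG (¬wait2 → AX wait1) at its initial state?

Does not hold

States satisfying ¬wait2 → AX wait1: {Crit, Exit}.
States satisfying AG (¬wait2 → AX wait1): {Crit}.
Try is reachable from Try and violates ¬wait2 → AX wait1, so AG fails at Try.
Try ∉ Sat(AG (¬wait2 → AX wait1)).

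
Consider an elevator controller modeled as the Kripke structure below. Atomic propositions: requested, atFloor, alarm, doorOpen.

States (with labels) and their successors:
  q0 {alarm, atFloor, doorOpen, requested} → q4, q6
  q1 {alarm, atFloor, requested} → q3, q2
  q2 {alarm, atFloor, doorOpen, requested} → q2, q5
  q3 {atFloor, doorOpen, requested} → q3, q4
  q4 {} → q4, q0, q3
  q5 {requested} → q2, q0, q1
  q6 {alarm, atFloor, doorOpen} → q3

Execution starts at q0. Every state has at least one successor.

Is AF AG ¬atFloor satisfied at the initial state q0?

States satisfying AG ¬atFloor: ∅.
States satisfying AF AG ¬atFloor: ∅.
There is a path from q0 along which AG ¬atFloor never holds.
q0 ∉ Sat(AF AG ¬atFloor).

No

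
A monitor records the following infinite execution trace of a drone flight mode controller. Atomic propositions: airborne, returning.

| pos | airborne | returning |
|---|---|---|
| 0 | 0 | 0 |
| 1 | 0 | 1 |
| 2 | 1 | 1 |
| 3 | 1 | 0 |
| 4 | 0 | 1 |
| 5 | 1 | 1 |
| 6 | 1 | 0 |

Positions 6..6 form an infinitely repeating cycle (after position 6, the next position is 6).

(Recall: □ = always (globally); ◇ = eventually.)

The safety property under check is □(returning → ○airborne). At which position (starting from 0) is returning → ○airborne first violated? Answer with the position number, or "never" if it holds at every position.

never

returning → ○airborne holds at every position 0..6, and those are all the positions the trace ever visits, so the invariant □(returning → ○airborne) is never violated.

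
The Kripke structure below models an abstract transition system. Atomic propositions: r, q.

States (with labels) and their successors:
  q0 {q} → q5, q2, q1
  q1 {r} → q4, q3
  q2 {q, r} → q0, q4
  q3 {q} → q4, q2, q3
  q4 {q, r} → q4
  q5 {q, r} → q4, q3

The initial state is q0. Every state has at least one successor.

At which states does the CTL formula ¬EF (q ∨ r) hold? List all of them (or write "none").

States satisfying q ∨ r: {q0, q1, q2, q3, q4, q5}.
States satisfying EF (q ∨ r): {q0, q1, q2, q3, q4, q5}.
States satisfying ¬EF (q ∨ r): ∅.

none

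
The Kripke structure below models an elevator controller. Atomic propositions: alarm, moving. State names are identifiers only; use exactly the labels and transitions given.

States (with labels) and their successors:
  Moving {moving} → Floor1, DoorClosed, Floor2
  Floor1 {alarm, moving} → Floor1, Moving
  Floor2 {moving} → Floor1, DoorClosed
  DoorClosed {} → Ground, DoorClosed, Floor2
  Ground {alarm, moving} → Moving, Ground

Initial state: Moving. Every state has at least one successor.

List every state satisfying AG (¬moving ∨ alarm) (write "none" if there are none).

States satisfying ¬moving ∨ alarm: {Floor1, DoorClosed, Ground}.
States satisfying AG (¬moving ∨ alarm): ∅.

none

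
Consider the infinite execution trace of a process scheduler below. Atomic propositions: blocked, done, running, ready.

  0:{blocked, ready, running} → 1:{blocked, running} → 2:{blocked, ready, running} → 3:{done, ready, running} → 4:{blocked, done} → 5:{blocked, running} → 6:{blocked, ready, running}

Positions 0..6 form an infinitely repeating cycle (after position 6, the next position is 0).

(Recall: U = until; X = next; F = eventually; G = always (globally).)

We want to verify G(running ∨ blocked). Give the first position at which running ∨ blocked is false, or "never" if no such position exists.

never

running ∨ blocked holds at every position 0..6, and those are all the positions the trace ever visits, so the invariant G(running ∨ blocked) is never violated.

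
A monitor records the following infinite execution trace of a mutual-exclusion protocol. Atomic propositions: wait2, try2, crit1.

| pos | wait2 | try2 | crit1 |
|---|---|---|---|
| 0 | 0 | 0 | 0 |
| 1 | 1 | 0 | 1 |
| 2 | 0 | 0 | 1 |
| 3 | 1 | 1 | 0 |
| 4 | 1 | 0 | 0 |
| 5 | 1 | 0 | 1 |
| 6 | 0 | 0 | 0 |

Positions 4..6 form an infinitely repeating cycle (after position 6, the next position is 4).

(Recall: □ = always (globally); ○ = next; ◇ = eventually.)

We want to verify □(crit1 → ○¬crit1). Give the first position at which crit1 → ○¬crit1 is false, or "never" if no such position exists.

Check crit1 → ○¬crit1 at each position in order: 0 ✓.
At position 1 the labels are {crit1, wait2} and the next position 2 has {crit1}, so crit1 → ○¬crit1 is false there. This is the first violation.

1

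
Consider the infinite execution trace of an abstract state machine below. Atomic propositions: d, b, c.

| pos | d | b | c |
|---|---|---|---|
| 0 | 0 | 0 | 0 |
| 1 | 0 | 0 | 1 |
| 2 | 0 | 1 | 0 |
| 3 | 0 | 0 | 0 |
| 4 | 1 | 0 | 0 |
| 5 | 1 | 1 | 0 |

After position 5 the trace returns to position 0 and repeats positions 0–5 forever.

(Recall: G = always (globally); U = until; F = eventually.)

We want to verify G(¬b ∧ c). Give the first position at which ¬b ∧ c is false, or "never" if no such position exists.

At position 0 the labels are {}, so ¬b ∧ c is false there. This is the first violation.

0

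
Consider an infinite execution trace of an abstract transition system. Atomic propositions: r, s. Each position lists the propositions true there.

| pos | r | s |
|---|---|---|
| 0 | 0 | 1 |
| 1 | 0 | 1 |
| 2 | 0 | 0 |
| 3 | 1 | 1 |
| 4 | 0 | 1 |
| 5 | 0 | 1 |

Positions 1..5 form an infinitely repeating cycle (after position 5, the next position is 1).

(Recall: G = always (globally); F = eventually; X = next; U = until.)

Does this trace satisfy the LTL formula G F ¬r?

F ¬r holds at every position 0..5, and those are all positions ever visited, so G F ¬r holds.

Holds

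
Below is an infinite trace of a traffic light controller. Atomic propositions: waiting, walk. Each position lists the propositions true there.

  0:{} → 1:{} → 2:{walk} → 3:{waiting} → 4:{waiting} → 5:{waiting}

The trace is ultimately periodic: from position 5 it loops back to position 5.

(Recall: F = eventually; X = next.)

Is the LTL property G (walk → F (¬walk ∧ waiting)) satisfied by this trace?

walk → F (¬walk ∧ waiting) holds at every position 0..5, and those are all positions ever visited, so G (walk → F (¬walk ∧ waiting)) holds.
Positions where walk holds: 2.
Check F (¬walk ∧ waiting) at each: 2→ok.

Holds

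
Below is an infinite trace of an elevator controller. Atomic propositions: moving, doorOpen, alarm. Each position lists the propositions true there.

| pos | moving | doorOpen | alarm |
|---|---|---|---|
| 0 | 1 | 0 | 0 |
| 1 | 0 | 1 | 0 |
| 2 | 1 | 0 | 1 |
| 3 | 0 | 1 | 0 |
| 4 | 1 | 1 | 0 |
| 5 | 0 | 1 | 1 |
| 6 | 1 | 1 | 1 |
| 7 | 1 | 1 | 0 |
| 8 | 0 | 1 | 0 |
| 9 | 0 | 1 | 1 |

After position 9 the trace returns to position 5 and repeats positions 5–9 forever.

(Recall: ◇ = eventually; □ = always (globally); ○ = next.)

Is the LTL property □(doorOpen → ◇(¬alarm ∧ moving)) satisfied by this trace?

doorOpen → ◇(¬alarm ∧ moving) holds at every position 0..9, and those are all positions ever visited, so □(doorOpen → ◇(¬alarm ∧ moving)) holds.
Positions where doorOpen holds: 1, 3, 4, 5, 6, 7, 8, 9.
Check ◇(¬alarm ∧ moving) at each: 1→ok, 3→ok, 4→ok, 5→ok, 6→ok, 7→ok, 8→ok, 9→ok.

Yes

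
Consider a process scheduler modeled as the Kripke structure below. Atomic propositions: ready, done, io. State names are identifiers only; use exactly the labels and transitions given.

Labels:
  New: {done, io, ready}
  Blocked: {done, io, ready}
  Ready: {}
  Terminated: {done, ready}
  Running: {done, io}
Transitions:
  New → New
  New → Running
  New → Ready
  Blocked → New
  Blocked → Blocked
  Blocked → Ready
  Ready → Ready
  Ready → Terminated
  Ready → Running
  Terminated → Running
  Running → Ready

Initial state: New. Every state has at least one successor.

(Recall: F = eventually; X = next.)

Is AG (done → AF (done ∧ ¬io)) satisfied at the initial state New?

States satisfying done → AF (done ∧ ¬io): {Ready, Terminated}.
States satisfying AG (done → AF (done ∧ ¬io)): ∅.
New is reachable from New and violates done → AF (done ∧ ¬io), so AG fails at New.
New ∉ Sat(AG (done → AF (done ∧ ¬io))).

No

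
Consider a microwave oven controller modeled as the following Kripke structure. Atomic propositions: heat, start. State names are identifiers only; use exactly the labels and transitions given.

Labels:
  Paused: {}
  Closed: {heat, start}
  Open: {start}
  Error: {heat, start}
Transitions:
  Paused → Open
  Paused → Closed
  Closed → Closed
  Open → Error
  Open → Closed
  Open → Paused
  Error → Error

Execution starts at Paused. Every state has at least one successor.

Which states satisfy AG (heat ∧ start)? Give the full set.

States satisfying heat ∧ start: {Closed, Error}.
States satisfying AG (heat ∧ start): {Closed, Error}.

{Closed, Error}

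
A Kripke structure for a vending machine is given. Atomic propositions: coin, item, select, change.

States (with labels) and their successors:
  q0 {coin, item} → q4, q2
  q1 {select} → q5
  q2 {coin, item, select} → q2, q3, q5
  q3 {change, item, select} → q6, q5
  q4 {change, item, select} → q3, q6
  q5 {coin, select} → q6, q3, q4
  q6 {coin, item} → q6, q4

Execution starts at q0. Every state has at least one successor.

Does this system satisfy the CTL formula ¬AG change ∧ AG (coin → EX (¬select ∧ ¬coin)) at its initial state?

Does not hold

States satisfying change: {q3, q4}.
States satisfying AG change: ∅.
States satisfying ¬AG change: {q0, q1, q2, q3, q4, q5, q6}.
States satisfying coin → EX (¬select ∧ ¬coin): {q1, q3, q4}.
States satisfying AG (coin → EX (¬select ∧ ¬coin)): ∅.
States satisfying ¬AG change ∧ AG (coin → EX (¬select ∧ ¬coin)): ∅.
q0 ∉ Sat(¬AG change ∧ AG (coin → EX (¬select ∧ ¬coin))).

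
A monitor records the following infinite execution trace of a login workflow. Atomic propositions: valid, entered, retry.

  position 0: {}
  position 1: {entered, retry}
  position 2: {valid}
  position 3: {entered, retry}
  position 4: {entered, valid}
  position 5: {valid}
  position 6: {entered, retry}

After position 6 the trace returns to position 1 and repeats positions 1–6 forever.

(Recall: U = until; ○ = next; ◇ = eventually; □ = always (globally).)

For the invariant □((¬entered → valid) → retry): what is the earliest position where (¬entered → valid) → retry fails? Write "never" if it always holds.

Check (¬entered → valid) → retry at each position in order: 0 ✓, 1 ✓.
At position 2 the labels are {valid}, so (¬entered → valid) → retry is false there. This is the first violation.

2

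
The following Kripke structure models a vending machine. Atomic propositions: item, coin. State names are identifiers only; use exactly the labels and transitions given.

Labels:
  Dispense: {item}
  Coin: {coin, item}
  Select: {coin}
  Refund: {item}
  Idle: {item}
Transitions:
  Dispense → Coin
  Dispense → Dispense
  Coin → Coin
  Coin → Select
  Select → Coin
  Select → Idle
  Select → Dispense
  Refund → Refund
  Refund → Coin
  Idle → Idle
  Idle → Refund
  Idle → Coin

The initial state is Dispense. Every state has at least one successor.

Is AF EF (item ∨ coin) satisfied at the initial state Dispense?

States satisfying EF (item ∨ coin): {Dispense, Coin, Select, Refund, Idle}.
States satisfying AF EF (item ∨ coin): {Dispense, Coin, Select, Refund, Idle}.
Dispense ∈ Sat(AF EF (item ∨ coin)).

Holds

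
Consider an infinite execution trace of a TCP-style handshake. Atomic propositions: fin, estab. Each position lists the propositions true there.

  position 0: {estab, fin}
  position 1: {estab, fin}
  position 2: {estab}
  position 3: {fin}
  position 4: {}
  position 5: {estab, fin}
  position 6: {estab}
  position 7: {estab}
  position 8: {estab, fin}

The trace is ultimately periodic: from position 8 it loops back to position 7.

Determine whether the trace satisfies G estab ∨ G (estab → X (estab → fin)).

No

estab must hold at every position from 0 onward. It fails at position 3, so G estab is false.
estab → X (estab → fin) must hold at every position from 0 onward. It fails at position 1, so G (estab → X (estab → fin)) is false.
Positions where estab holds: 0, 1, 2, 5, 6, 7, 8.
Check X (estab → fin) at each: 0→ok, 1→fails, 2→ok, 5→fails, 6→fails, 7→ok, 8→fails.
At position 0: G estab is false; G (estab → X (estab → fin)) is false; so G estab ∨ G (estab → X (estab → fin)) is false.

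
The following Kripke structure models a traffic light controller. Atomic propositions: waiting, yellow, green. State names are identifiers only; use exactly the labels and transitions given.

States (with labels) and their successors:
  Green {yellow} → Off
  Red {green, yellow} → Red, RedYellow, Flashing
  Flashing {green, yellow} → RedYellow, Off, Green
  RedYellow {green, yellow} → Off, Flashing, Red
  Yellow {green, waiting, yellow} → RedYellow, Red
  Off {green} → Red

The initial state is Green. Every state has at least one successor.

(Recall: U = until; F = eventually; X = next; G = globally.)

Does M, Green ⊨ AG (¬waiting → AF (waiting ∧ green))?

No

States satisfying ¬waiting → AF (waiting ∧ green): {Yellow}.
States satisfying AG (¬waiting → AF (waiting ∧ green)): ∅.
Flashing is reachable from Green and violates ¬waiting → AF (waiting ∧ green), so AG fails at Green.
Green ∉ Sat(AG (¬waiting → AF (waiting ∧ green))).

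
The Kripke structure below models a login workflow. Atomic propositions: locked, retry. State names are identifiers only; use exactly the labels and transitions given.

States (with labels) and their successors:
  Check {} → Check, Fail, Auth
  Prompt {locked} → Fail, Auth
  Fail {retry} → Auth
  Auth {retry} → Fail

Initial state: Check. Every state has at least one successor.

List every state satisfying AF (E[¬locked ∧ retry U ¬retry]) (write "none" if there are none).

{Check, Prompt}

States satisfying E[¬locked ∧ retry U ¬retry]: {Check, Prompt}.
States satisfying AF (E[¬locked ∧ retry U ¬retry]): {Check, Prompt}.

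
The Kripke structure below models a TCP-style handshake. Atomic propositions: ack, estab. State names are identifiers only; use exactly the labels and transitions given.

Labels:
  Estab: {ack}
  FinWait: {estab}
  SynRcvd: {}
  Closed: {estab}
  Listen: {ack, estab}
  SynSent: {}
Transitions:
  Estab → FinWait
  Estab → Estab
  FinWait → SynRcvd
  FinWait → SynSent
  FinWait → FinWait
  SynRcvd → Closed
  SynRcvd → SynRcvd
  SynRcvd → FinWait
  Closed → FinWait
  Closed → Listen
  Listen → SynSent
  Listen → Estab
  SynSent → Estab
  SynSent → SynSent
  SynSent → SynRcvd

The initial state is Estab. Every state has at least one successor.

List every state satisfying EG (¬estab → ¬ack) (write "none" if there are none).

States satisfying ¬estab → ¬ack: {FinWait, SynRcvd, Closed, Listen, SynSent}.
States satisfying EG (¬estab → ¬ack): {FinWait, SynRcvd, Closed, Listen, SynSent}.

{FinWait, SynRcvd, Closed, Listen, SynSent}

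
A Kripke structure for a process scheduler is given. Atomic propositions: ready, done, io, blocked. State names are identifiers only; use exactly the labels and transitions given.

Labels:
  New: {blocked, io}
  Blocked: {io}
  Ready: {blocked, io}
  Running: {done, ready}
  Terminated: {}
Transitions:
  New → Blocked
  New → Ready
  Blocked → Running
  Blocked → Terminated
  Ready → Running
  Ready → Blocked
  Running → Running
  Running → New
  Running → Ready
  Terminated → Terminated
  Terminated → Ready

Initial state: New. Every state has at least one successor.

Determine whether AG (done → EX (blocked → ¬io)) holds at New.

States satisfying done → EX (blocked → ¬io): {New, Blocked, Ready, Running, Terminated}.
States satisfying AG (done → EX (blocked → ¬io)): {New, Blocked, Ready, Running, Terminated}.
Every state reachable from New satisfies done → EX (blocked → ¬io).
New ∈ Sat(AG (done → EX (blocked → ¬io))).

Satisfied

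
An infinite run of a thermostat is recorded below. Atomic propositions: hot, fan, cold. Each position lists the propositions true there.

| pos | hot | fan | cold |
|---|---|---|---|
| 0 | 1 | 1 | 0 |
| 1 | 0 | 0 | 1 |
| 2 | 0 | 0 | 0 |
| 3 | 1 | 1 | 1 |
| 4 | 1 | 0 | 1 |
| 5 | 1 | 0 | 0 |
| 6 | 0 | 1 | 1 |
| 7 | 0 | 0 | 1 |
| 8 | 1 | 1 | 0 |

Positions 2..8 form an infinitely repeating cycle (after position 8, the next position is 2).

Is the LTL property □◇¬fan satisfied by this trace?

◇¬fan holds at every position 0..8, and those are all positions ever visited, so □◇¬fan holds.

Satisfied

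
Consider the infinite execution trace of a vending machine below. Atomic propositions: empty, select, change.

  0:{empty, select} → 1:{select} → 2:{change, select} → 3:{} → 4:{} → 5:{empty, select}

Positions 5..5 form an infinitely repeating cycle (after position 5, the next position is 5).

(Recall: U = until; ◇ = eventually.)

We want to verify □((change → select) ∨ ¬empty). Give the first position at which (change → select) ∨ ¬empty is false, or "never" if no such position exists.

(change → select) ∨ ¬empty holds at every position 0..5, and those are all the positions the trace ever visits, so the invariant □((change → select) ∨ ¬empty) is never violated.

never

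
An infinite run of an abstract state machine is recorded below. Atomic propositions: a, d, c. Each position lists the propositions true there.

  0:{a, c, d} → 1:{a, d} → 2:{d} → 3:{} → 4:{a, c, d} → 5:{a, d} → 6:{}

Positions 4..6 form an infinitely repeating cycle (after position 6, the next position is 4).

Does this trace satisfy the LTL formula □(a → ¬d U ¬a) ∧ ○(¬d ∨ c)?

Does not hold

a → ¬d U ¬a must hold at every position from 0 onward. It fails at position 0, so □(a → ¬d U ¬a) is false.
Positions where a holds: 0, 1, 4, 5.
Check ¬d U ¬a at each: 0→fails, 1→fails, 4→fails, 5→fails.
The position after 0 is 1; ¬d ∨ c is false there.
At position 0: □(a → ¬d U ¬a) is false; ○(¬d ∨ c) is false; so □(a → ¬d U ¬a) ∧ ○(¬d ∨ c) is false.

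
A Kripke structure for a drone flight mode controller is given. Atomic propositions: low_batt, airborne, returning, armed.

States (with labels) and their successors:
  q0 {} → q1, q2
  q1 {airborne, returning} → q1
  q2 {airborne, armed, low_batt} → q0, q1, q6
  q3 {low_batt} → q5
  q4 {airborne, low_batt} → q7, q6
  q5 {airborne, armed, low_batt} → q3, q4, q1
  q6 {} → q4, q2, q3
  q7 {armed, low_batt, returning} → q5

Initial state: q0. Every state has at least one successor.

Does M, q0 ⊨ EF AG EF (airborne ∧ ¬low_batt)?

Holds

States satisfying AG EF (airborne ∧ ¬low_batt): {q0, q1, q2, q3, q4, q5, q6, q7}.
States satisfying EF AG EF (airborne ∧ ¬low_batt): {q0, q1, q2, q3, q4, q5, q6, q7}.
Some path from q0 reaches a state where AG EF (airborne ∧ ¬low_batt) holds.
q0 ∈ Sat(EF AG EF (airborne ∧ ¬low_batt)).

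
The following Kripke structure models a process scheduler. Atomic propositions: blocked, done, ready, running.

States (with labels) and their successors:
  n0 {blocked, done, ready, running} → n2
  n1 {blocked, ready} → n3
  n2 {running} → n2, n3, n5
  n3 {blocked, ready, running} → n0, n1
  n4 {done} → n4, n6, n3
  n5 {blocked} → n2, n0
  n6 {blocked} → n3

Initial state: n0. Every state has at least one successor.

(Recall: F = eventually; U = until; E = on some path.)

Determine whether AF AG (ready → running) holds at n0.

States satisfying AG (ready → running): ∅.
States satisfying AF AG (ready → running): ∅.
There is a path from n0 along which AG (ready → running) never holds.
n0 ∉ Sat(AF AG (ready → running)).

Violated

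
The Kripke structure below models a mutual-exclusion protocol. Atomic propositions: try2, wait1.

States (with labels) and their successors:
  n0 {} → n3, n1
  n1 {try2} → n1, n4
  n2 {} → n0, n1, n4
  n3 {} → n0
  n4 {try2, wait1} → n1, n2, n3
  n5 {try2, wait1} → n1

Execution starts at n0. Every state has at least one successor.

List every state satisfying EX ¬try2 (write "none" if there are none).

States satisfying ¬try2: {n0, n2, n3}.
States satisfying EX ¬try2: {n0, n2, n3, n4}.

{n0, n2, n3, n4}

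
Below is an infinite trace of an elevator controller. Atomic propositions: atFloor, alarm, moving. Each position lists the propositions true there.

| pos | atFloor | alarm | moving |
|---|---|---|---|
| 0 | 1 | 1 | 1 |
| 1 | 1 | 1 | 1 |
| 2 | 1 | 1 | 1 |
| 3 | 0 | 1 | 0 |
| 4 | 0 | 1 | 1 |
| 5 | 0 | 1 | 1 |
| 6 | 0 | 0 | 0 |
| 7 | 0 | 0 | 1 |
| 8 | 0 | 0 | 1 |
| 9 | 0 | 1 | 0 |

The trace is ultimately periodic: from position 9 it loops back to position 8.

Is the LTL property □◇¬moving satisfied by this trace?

Yes

◇¬moving holds at every position 0..9, and those are all positions ever visited, so □◇¬moving holds.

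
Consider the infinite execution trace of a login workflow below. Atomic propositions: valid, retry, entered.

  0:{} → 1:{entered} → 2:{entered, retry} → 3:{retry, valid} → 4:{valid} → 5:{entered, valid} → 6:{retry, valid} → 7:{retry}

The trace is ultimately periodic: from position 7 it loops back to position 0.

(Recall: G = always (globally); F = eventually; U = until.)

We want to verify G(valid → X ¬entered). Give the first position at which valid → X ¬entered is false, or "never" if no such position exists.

Check valid → X ¬entered at each position in order: 0 ✓, 1 ✓, 2 ✓, 3 ✓.
At position 4 the labels are {valid} and the next position 5 has {entered, valid}, so valid → X ¬entered is false there. This is the first violation.

4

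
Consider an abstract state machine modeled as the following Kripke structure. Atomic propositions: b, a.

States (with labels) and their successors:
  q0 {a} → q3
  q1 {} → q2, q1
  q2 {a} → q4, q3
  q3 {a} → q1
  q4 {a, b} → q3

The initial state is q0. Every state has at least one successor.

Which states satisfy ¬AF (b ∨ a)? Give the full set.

States satisfying b ∨ a: {q0, q2, q3, q4}.
States satisfying AF (b ∨ a): {q0, q2, q3, q4}.
States satisfying ¬AF (b ∨ a): {q1}.

{q1}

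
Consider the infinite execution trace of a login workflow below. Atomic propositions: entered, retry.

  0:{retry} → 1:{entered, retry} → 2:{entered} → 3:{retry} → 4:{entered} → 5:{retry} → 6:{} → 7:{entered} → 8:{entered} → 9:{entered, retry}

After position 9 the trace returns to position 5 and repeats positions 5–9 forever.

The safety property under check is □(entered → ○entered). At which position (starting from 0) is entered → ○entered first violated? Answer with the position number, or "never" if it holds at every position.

Check entered → ○entered at each position in order: 0 ✓, 1 ✓.
At position 2 the labels are {entered} and the next position 3 has {retry}, so entered → ○entered is false there. This is the first violation.

2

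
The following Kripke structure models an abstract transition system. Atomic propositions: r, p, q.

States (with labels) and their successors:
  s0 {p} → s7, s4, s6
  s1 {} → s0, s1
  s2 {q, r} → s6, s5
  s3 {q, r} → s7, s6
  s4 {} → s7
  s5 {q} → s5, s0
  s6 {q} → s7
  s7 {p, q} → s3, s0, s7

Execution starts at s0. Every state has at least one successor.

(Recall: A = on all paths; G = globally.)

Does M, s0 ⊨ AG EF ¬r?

Satisfied

States satisfying EF ¬r: {s0, s1, s2, s3, s4, s5, s6, s7}.
States satisfying AG EF ¬r: {s0, s1, s2, s3, s4, s5, s6, s7}.
Every state reachable from s0 satisfies EF ¬r.
s0 ∈ Sat(AG EF ¬r).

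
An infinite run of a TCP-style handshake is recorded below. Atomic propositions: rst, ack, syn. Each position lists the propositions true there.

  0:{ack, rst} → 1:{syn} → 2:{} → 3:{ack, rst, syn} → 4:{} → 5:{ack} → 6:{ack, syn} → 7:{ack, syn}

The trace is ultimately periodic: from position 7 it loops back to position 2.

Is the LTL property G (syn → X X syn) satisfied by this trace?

syn → X X syn must hold at every position from 0 onward. It fails at position 3, so G (syn → X X syn) is false.
Positions where syn holds: 1, 3, 6, 7.
Check X X syn at each: 1→ok, 3→fails, 6→fails, 7→ok.

Violated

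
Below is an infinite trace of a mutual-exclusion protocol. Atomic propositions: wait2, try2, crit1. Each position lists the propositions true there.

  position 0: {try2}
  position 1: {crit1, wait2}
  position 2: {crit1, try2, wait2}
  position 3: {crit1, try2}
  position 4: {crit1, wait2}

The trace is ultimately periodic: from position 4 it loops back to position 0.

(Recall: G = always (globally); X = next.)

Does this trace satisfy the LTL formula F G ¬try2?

Does not hold

G ¬try2 is false at every position 0..4, so it never becomes true and F G ¬try2 fails.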